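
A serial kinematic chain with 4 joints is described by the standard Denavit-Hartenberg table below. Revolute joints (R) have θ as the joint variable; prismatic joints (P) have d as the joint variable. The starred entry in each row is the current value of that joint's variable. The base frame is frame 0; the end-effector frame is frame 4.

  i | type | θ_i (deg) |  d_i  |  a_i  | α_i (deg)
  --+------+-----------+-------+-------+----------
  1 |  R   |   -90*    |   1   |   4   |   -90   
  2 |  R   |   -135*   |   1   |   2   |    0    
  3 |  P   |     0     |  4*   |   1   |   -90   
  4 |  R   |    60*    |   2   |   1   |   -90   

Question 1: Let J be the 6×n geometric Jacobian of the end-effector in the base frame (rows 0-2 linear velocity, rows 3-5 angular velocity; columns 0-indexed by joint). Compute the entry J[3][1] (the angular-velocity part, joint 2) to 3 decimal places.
axis z_1 = (1.0000,0.0000,0.0000); lever o_n−o_1 = (4.1340,1.0607,3.8891)
cross product → J_v[:, 1] = (0.0000,-3.8891,1.0607)
J_ω[:, 1] = z_1
entry J[3][1] = 1.0000

1.000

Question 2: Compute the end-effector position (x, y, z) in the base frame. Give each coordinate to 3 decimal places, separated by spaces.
after link 1: o_1 = (0.0000, -4.0000, 1.0000)
after link 2: o_2 = (1.0000, -2.5858, 2.4142)
after link 3: o_3 = (5.0000, -1.8787, 3.1213)
after link 4: o_4 = (4.1340, -2.9393, 4.8891)

4.134 -2.939 4.889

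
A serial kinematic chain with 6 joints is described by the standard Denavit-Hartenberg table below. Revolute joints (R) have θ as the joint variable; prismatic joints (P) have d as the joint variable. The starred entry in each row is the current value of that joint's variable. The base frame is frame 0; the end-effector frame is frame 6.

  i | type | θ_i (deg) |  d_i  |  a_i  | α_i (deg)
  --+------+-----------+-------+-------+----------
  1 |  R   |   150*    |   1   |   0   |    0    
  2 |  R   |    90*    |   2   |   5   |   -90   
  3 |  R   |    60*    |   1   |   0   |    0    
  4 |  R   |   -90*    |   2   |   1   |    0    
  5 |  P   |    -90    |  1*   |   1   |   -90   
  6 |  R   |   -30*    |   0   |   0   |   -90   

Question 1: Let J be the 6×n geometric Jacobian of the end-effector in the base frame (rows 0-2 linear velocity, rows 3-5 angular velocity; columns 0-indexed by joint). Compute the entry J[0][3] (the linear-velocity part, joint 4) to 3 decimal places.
axis z_3 = (0.8660,-0.5000,0.0000); lever o_n−o_3 = (2.4151,-1.8170,1.3660)
cross product → J_v[:, 3] = (-0.6830,-1.1830,-0.3660)
J_ω[:, 3] = z_3
entry J[0][3] = -0.6830

-0.683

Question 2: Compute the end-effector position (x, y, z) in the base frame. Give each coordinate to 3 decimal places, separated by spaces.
0.781 -6.647 4.366

after link 1: o_1 = (0.0000, 0.0000, 1.0000)
after link 2: o_2 = (-2.5000, -4.3301, 3.0000)
after link 3: o_3 = (-1.6340, -4.8301, 3.0000)
after link 4: o_4 = (-0.3349, -6.5801, 3.5000)
after link 5: o_5 = (0.7811, -6.6471, 4.3660)
after link 6: o_6 = (0.7811, -6.6471, 4.3660)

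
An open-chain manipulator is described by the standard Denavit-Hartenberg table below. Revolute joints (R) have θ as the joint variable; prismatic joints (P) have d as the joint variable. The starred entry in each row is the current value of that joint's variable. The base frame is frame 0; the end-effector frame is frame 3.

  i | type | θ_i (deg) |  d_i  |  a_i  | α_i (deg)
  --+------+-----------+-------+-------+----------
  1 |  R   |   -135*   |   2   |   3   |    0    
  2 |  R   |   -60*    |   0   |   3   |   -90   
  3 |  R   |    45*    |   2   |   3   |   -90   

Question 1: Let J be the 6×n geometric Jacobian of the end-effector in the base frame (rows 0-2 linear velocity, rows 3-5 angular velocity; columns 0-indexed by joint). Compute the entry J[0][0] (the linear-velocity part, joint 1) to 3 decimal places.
axis z_0 = ẑ; lever o_n−o_0 = (-7.5858,-2.7277,-0.1213)
cross product → J_v[:, 0] = (2.7277,-7.5858,0.0000)
J_ω[:, 0] = z_0
entry J[0][0] = 2.7277

2.728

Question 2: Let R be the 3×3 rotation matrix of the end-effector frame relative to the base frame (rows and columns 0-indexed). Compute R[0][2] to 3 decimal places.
0.683

End-effector z-axis (col 2 of R) = (0.6830,-0.1830,-0.7071)
R[0][2] = 0.6830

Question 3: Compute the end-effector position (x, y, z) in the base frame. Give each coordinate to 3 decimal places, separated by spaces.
-7.586 -2.728 -0.121

after link 1: o_1 = (-2.1213, -2.1213, 2.0000)
after link 2: o_2 = (-5.0191, -1.3449, 2.0000)
after link 3: o_3 = (-7.5858, -2.7277, -0.1213)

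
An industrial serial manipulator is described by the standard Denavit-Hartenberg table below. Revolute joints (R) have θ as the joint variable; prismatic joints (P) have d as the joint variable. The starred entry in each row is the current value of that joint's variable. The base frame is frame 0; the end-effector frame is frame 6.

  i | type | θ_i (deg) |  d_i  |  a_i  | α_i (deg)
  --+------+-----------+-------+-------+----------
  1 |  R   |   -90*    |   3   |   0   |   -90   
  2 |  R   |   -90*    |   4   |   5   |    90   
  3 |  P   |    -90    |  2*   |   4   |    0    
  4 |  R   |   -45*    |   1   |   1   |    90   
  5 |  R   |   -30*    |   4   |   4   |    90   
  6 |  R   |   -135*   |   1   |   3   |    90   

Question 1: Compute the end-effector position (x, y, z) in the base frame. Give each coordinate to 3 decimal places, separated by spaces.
-0.176 1.195 5.168

after link 1: o_1 = (0.0000, 0.0000, 3.0000)
after link 2: o_2 = (4.0000, -0.0000, 8.0000)
after link 3: o_3 = (-0.0000, 2.0000, 8.0000)
after link 4: o_4 = (-0.7071, 3.0000, 7.2929)
after link 5: o_5 = (-0.3282, 1.0000, 2.0150)
after link 6: o_6 = (-0.1756, 1.1946, 5.1676)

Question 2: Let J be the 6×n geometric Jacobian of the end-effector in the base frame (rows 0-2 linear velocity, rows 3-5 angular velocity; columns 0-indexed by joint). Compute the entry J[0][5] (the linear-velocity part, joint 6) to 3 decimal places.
-2.799

axis z_5 = (0.3536,-0.8660,0.3536); lever o_n−o_5 = (0.1526,0.1946,3.1526)
cross product → J_v[:, 5] = (-2.7990,-1.0607,0.2010)
J_ω[:, 5] = z_5
entry J[0][5] = -2.7990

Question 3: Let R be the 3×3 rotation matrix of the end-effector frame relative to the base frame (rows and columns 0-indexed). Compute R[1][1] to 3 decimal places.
-0.866

End-effector y-axis (col 1 of R) = (0.3536,-0.8660,0.3536)
R[1][1] = -0.8660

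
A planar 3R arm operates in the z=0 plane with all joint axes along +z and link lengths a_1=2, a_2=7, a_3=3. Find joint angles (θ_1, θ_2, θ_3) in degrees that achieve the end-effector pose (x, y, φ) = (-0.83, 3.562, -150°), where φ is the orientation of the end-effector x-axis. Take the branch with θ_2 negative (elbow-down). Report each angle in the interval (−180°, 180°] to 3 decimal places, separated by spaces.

wrist centre = target − a_3·(cos φ, sin φ) = (1.7681, 5.0620)
cos θ_2 = (28.7499−2²−7²)/(2·2·7) = -0.8661; θ_2 = -150.0055° (elbow-down)
β = atan2(5.0620,1.7681) = 70.7465°; ψ = atan2(-3.4994,-4.0625) = -139.2587°
θ_1 = β − ψ = 210.0052°
θ_3 = φ − θ_1 − θ_2 = 150.0003° (wrapped to (-180°,180°])

-149.995 -150.006 150.000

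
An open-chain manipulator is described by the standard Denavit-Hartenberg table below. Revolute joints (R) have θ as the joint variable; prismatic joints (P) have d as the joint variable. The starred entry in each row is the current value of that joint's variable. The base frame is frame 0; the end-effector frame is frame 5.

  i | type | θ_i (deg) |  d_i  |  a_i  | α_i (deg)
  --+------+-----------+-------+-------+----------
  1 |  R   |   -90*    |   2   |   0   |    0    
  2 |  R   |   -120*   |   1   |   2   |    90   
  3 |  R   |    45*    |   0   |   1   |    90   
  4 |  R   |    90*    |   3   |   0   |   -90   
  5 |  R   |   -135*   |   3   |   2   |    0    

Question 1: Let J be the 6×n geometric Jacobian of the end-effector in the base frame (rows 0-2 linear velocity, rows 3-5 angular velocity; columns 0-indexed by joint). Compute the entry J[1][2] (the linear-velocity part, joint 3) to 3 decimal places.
axis z_2 = (0.5000,0.8660,0.0000); lever o_n−o_2 = (-2.1855,-0.3712,-4.5355)
cross product → J_v[:, 2] = (-3.9279,2.2678,1.7071)
J_ω[:, 2] = z_2
entry J[1][2] = 2.2678

2.268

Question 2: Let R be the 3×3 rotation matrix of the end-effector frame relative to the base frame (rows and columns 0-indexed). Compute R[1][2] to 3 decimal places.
-0.354

End-effector z-axis (col 2 of R) = (0.6124,-0.3536,-0.7071)
R[1][2] = -0.3536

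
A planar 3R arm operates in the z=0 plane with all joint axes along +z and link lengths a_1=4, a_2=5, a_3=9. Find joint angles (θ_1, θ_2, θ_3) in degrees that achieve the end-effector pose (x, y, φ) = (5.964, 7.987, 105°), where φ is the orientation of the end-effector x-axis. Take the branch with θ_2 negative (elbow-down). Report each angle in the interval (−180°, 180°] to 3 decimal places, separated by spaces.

20.273 -45.011 129.738

wrist centre = target − a_3·(cos φ, sin φ) = (8.2934, -0.7063)
cos θ_2 = (69.2789−4²−5²)/(2·4·5) = 0.7070; θ_2 = -45.0108° (elbow-down)
β = atan2(-0.7063,8.2934) = -4.8680°; ψ = atan2(-3.5362,7.5349) = -25.1412°
θ_1 = β − ψ = 20.2732°
θ_3 = φ − θ_1 − θ_2 = 129.7377° (wrapped to (-180°,180°])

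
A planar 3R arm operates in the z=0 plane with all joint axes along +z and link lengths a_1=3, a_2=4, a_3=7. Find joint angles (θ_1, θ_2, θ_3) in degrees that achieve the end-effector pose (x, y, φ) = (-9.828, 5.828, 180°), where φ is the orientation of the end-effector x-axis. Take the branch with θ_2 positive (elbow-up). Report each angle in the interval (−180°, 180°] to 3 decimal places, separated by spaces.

89.984 45.025 44.991

wrist centre = target − a_3·(cos φ, sin φ) = (-2.8280, 5.8280)
cos θ_2 = (41.9632−3²−4²)/(2·3·4) = 0.7068; θ_2 = 45.0250° (elbow-up)
β = atan2(5.8280,-2.8280) = 115.8847°; ψ = atan2(2.8297,5.8272) = 25.9010°
θ_1 = β − ψ = 89.9837°
θ_3 = φ − θ_1 − θ_2 = 44.9914° (wrapped to (-180°,180°])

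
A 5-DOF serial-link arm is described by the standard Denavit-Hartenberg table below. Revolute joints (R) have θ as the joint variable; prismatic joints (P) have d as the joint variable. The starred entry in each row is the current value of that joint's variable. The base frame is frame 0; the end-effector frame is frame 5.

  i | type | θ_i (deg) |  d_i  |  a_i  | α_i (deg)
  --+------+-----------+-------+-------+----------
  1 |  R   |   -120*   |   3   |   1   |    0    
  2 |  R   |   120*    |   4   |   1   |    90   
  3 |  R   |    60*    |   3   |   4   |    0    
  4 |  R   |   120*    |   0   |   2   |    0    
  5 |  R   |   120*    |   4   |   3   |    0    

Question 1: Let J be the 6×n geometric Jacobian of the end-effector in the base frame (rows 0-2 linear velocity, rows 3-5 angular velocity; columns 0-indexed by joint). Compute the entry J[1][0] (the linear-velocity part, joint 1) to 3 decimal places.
axis z_0 = ẑ; lever o_n−o_0 = (2.0000,-7.8660,7.8660)
cross product → J_v[:, 0] = (7.8660,2.0000,-0.0000)
J_ω[:, 0] = z_0
entry J[1][0] = 2.0000

2.000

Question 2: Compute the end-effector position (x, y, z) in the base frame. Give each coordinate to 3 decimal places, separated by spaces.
after link 1: o_1 = (-0.5000, -0.8660, 3.0000)
after link 2: o_2 = (0.5000, -0.8660, 7.0000)
after link 3: o_3 = (2.5000, -3.8660, 10.4641)
after link 4: o_4 = (0.5000, -3.8660, 10.4641)
after link 5: o_5 = (2.0000, -7.8660, 7.8660)

2.000 -7.866 7.866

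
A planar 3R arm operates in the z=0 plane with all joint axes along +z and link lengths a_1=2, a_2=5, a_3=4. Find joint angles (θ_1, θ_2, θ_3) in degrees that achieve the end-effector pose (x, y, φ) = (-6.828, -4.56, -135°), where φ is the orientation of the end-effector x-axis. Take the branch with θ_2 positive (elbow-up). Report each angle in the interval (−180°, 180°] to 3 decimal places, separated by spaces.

106.805 120.017 -1.822

wrist centre = target − a_3·(cos φ, sin φ) = (-3.9996, -1.7316)
cos θ_2 = (18.9949−2²−5²)/(2·2·5) = -0.5003; θ_2 = 120.0168° (elbow-up)
β = atan2(-1.7316,-3.9996) = -156.5903°; ψ = atan2(4.3294,-0.5013) = 96.6044°
θ_1 = β − ψ = -253.1948°
θ_3 = φ − θ_1 − θ_2 = -1.8220° (wrapped to (-180°,180°])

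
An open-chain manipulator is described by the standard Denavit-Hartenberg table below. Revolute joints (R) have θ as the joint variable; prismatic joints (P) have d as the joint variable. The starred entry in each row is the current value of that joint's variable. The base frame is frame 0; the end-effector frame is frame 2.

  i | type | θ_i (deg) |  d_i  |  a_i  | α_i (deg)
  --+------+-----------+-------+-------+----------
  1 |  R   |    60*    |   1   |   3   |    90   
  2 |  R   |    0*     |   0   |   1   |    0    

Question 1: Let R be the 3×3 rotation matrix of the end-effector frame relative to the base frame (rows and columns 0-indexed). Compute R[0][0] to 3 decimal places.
0.500

End-effector x-axis (col 0 of R) = (0.5000,0.8660,0.0000)
R[0][0] = 0.5000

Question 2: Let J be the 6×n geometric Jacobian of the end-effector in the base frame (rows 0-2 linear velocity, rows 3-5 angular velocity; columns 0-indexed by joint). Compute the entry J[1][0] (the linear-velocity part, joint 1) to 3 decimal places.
axis z_0 = ẑ; lever o_n−o_0 = (2.0000,3.4641,1.0000)
cross product → J_v[:, 0] = (-3.4641,2.0000,0.0000)
J_ω[:, 0] = z_0
entry J[1][0] = 2.0000

2.000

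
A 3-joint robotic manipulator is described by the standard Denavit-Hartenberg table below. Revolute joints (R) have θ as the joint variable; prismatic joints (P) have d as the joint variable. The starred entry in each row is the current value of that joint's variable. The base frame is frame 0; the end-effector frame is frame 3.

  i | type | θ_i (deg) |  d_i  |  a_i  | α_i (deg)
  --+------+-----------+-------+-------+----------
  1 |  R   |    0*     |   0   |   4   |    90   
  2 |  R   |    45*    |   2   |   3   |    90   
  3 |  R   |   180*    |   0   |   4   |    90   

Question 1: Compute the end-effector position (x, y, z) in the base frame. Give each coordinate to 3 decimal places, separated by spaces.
3.293 -2.000 -0.707

after link 1: o_1 = (4.0000, 0.0000, 0.0000)
after link 2: o_2 = (6.1213, -2.0000, 2.1213)
after link 3: o_3 = (3.2929, -2.0000, -0.7071)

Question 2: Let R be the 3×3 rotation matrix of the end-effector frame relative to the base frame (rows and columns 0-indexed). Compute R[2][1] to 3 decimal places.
-0.707

End-effector y-axis (col 1 of R) = (0.7071,-0.0000,-0.7071)
R[2][1] = -0.7071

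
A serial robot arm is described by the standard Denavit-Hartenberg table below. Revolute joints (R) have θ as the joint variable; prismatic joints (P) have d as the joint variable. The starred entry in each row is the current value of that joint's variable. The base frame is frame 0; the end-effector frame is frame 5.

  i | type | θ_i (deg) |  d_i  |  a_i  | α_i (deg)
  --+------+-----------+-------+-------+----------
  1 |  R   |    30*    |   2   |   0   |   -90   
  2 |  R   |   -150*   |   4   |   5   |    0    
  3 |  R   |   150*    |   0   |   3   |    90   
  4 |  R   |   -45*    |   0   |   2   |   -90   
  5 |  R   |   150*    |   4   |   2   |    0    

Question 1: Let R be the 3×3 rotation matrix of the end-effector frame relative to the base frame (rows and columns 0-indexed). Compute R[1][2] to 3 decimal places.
End-effector z-axis (col 2 of R) = (0.2588,0.9659,0.0000)
R[1][2] = 0.9659

0.966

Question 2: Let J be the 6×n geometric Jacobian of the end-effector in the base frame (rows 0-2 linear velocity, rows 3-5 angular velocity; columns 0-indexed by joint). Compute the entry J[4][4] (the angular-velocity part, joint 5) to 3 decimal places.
0.966

axis z_4 = (0.2588,0.9659,0.0000); lever o_n−o_4 = (-0.6378,4.3120,-1.0000)
cross product → J_v[:, 4] = (-0.9659,0.2588,1.7321)
J_ω[:, 4] = z_4
entry J[4][4] = 0.9659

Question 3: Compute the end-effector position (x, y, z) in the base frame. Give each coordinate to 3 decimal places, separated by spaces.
-1.858 6.593 3.500

after link 1: o_1 = (0.0000, 0.0000, 2.0000)
after link 2: o_2 = (-5.7500, 1.2990, 4.5000)
after link 3: o_3 = (-3.1519, 2.7990, 4.5000)
after link 4: o_4 = (-1.2201, 2.2814, 4.5000)
after link 5: o_5 = (-1.8578, 6.5934, 3.5000)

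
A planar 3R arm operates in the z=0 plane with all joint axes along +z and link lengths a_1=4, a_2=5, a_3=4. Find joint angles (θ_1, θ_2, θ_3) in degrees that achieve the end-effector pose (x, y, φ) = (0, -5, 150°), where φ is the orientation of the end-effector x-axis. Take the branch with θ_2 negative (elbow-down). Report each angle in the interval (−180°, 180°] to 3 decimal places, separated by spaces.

-30.000 -60.000 -120.000

wrist centre = target − a_3·(cos φ, sin φ) = (3.4641, -7.0000)
cos θ_2 = (61.0000−4²−5²)/(2·4·5) = 0.5000; θ_2 = -60.0000° (elbow-down)
β = atan2(-7.0000,3.4641) = -63.6705°; ψ = atan2(-4.3301,6.5000) = -33.6705°
θ_1 = β − ψ = -30.0000°
θ_3 = φ − θ_1 − θ_2 = -120.0000° (wrapped to (-180°,180°])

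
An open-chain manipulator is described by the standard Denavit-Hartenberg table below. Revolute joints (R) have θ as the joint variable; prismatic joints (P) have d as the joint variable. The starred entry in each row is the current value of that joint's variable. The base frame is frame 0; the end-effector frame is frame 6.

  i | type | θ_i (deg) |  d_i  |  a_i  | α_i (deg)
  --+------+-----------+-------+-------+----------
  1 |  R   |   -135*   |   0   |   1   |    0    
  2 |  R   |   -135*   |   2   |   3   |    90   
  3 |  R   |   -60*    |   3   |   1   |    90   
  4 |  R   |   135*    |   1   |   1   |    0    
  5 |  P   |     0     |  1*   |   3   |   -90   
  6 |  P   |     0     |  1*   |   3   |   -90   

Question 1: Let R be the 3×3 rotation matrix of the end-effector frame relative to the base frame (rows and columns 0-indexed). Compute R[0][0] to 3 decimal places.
End-effector x-axis (col 0 of R) = (0.7071,-0.3536,0.6124)
R[0][0] = 0.7071

0.707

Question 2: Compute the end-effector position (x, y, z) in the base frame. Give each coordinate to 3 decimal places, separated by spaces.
after link 1: o_1 = (-0.7071, -0.7071, 0.0000)
after link 2: o_2 = (-0.7071, 2.2929, 2.0000)
after link 3: o_3 = (2.2929, 2.7929, 1.1340)
after link 4: o_4 = (3.0000, 1.5733, 1.2463)
after link 5: o_5 = (5.1213, -0.3534, 2.5835)
after link 6: o_6 = (6.5355, -1.7676, 5.0330)

6.536 -1.768 5.033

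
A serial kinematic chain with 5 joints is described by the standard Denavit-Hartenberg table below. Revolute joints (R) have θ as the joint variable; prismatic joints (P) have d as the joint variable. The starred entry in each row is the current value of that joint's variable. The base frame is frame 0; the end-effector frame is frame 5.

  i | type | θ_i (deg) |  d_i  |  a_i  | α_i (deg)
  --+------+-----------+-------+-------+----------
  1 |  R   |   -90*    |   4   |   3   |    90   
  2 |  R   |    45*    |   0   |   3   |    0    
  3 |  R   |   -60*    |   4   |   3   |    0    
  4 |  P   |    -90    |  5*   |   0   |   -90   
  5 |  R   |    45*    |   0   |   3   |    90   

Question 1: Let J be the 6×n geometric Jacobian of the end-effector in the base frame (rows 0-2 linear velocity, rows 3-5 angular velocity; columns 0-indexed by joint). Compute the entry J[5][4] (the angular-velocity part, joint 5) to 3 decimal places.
-0.259

axis z_4 = (-0.0000,-0.9659,-0.2588); lever o_n−o_4 = (2.1213,0.5490,-2.0490)
cross product → J_v[:, 4] = (2.1213,-0.5490,2.0490)
J_ω[:, 4] = z_4
entry J[5][4] = -0.2588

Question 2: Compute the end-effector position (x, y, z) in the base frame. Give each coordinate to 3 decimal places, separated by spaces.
-6.879 -7.470 3.296

after link 1: o_1 = (0.0000, -3.0000, 4.0000)
after link 2: o_2 = (0.0000, -5.1213, 6.1213)
after link 3: o_3 = (-4.0000, -8.0191, 5.3449)
after link 4: o_4 = (-9.0000, -8.0191, 5.3449)
after link 5: o_5 = (-6.8787, -7.4701, 3.2958)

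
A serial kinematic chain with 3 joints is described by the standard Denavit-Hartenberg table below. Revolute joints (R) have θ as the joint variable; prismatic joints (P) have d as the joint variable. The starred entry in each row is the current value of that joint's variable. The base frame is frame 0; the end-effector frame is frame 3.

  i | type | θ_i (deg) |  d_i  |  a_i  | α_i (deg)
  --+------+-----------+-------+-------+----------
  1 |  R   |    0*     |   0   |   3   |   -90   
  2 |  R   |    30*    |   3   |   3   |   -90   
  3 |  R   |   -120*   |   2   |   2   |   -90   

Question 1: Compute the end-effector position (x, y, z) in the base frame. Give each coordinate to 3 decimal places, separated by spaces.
after link 1: o_1 = (3.0000, 0.0000, 0.0000)
after link 2: o_2 = (5.5981, 3.0000, -1.5000)
after link 3: o_3 = (3.7321, 4.7321, -2.7321)

3.732 4.732 -2.732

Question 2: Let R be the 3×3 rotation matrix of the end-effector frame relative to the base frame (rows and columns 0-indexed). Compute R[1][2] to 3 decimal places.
0.500

End-effector z-axis (col 2 of R) = (0.7500,0.5000,-0.4330)
R[1][2] = 0.5000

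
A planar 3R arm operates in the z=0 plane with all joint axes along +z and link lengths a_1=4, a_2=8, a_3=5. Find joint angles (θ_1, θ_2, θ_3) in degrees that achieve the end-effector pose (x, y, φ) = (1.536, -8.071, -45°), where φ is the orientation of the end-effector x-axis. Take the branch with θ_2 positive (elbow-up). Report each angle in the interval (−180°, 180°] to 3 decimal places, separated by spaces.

119.988 150.010 45.002

wrist centre = target − a_3·(cos φ, sin φ) = (-1.9995, -4.5355)
cos θ_2 = (24.5686−4²−8²)/(2·4·8) = -0.8661; θ_2 = 150.0104° (elbow-up)
β = atan2(-4.5355,-1.9995) = -113.7911°; ψ = atan2(3.9987,-2.9289) = 126.2213°
θ_1 = β − ψ = -240.0124°
θ_3 = φ − θ_1 − θ_2 = 45.0020° (wrapped to (-180°,180°])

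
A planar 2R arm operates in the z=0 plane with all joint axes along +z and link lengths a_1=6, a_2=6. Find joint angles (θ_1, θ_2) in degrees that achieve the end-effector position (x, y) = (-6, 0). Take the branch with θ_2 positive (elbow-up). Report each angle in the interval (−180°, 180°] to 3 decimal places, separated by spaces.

120.000 120.000

cos θ_2 = (36.0000−6²−6²)/(2·6·6) = -0.5000; θ_2 = 120.0000° (elbow-up)
β = atan2(0.0000,-6.0000) = 180.0000°; ψ = atan2(5.1962,3.0000) = 60.0000°
θ_1 = β − ψ = 120.0000°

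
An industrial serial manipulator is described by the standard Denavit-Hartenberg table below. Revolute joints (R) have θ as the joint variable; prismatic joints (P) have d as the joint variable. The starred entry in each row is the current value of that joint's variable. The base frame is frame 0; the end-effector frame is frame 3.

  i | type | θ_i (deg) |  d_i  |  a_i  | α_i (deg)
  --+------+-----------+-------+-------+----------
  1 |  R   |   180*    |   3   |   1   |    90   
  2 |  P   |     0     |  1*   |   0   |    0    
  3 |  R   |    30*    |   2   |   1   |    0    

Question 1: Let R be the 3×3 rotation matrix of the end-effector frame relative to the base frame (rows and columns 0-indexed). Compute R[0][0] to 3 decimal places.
-0.866

End-effector x-axis (col 0 of R) = (-0.8660,0.0000,0.5000)
R[0][0] = -0.8660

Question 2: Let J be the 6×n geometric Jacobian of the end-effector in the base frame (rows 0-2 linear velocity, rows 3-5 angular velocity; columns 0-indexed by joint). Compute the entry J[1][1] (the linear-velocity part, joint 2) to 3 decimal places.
prismatic axis z_1 = (0.0000,1.0000,0.0000)
J_v[:, 1] = z_1; J_ω[:, 1] = (0,0,0)
entry J[1][1] = 1.0000

1.000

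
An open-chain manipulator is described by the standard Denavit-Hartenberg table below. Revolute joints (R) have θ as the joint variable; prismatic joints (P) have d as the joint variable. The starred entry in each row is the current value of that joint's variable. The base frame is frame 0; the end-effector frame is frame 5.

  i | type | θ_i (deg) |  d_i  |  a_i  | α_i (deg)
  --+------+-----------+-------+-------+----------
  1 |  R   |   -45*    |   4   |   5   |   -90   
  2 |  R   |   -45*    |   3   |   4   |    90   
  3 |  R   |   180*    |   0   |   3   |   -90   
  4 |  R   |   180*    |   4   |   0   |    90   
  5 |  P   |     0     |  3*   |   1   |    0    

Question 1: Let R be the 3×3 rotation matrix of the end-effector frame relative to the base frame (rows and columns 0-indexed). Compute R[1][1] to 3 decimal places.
End-effector y-axis (col 1 of R) = (-0.7071,-0.7071,-0.0000)
R[1][1] = -0.7071

-0.707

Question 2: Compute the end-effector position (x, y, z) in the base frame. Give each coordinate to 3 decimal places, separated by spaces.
5.328 -6.743 3.293

after link 1: o_1 = (3.5355, -3.5355, 4.0000)
after link 2: o_2 = (7.6569, -3.4142, 6.8284)
after link 3: o_3 = (6.1569, -1.9142, 4.7071)
after link 4: o_4 = (3.3284, -4.7426, 4.7071)
after link 5: o_5 = (5.3284, -6.7426, 3.2929)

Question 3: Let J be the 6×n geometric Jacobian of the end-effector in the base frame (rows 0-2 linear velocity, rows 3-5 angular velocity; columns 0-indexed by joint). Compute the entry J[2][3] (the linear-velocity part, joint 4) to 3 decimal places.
2.828

axis z_3 = (-0.7071,-0.7071,-0.0000); lever o_n−o_3 = (-0.8284,-4.8284,-1.4142)
cross product → J_v[:, 3] = (1.0000,-1.0000,2.8284)
J_ω[:, 3] = z_3
entry J[2][3] = 2.8284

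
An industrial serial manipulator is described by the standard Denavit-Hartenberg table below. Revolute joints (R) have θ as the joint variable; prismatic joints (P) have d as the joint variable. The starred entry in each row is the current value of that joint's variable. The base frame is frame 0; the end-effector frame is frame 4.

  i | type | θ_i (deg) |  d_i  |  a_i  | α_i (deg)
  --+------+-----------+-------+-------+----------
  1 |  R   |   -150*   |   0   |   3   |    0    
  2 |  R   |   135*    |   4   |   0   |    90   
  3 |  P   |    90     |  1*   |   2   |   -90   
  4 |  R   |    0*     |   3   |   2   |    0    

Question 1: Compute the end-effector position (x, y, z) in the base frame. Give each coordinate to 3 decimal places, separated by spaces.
after link 1: o_1 = (-2.5981, -1.5000, 0.0000)
after link 2: o_2 = (-2.5981, -1.5000, 4.0000)
after link 3: o_3 = (-2.8569, -2.4659, 6.0000)
after link 4: o_4 = (-5.7547, -1.6895, 8.0000)

-5.755 -1.689 8.000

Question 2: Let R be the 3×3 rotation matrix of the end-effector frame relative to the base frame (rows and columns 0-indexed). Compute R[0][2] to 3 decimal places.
-0.966

End-effector z-axis (col 2 of R) = (-0.9659,0.2588,0.0000)
R[0][2] = -0.9659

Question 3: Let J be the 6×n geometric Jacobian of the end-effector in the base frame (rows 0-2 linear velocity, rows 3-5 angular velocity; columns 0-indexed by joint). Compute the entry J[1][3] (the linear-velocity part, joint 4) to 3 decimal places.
axis z_3 = (-0.9659,0.2588,0.0000); lever o_n−o_3 = (-2.8978,0.7765,2.0000)
cross product → J_v[:, 3] = (0.5176,1.9319,-0.0000)
J_ω[:, 3] = z_3
entry J[1][3] = 1.9319

1.932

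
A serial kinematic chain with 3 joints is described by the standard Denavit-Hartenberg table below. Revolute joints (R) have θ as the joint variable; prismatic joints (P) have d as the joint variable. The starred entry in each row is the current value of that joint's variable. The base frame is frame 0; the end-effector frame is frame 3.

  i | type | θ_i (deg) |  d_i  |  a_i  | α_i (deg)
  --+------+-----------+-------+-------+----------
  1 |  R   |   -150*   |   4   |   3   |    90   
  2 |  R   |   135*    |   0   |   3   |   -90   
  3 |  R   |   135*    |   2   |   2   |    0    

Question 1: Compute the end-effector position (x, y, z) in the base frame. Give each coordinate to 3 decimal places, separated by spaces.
after link 1: o_1 = (-2.5981, -1.5000, 4.0000)
after link 2: o_2 = (-0.7610, -0.4393, 6.1213)
after link 3: o_3 = (0.3049, -1.4570, 3.7071)

0.305 -1.457 3.707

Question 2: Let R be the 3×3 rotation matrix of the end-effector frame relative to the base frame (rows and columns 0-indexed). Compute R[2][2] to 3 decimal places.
-0.707

End-effector z-axis (col 2 of R) = (0.6124,0.3536,-0.7071)
R[2][2] = -0.7071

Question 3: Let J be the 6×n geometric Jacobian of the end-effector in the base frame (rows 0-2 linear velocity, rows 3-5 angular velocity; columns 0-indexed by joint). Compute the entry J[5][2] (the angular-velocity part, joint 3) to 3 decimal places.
-0.707

axis z_2 = (0.6124,0.3536,-0.7071); lever o_n−o_2 = (1.0658,-1.0176,-2.4142)
cross product → J_v[:, 2] = (-1.5731,0.7247,-1.0000)
J_ω[:, 2] = z_2
entry J[5][2] = -0.7071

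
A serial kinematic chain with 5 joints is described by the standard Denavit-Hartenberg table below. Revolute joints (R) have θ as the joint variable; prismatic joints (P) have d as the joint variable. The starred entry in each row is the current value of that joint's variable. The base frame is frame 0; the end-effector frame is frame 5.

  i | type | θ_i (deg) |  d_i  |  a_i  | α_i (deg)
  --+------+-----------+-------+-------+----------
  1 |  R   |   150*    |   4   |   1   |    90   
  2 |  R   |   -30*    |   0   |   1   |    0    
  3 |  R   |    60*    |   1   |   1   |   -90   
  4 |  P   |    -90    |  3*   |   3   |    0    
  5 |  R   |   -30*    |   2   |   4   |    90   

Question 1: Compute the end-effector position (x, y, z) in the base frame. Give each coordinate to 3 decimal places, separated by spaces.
after link 1: o_1 = (-0.8660, 0.5000, 4.0000)
after link 2: o_2 = (-1.6160, 0.9330, 3.5000)
after link 3: o_3 = (-1.8660, 2.2321, 4.0000)
after link 4: o_4 = (0.9330, 4.0801, 6.5981)
after link 5: o_5 = (5.0311, 5.7141, 7.3301)

5.031 5.714 7.330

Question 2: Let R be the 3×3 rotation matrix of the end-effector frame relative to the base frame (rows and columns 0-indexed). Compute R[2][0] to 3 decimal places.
End-effector x-axis (col 0 of R) = (0.8080,0.5335,-0.2500)
R[2][0] = -0.2500

-0.250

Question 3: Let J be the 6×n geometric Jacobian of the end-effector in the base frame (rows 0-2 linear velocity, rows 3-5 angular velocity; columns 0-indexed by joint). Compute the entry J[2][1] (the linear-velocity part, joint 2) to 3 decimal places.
axis z_1 = (0.5000,0.8660,0.0000); lever o_n−o_1 = (5.8971,5.2141,3.3301)
cross product → J_v[:, 1] = (2.8840,-1.6651,-2.5000)
J_ω[:, 1] = z_1
entry J[2][1] = -2.5000

-2.500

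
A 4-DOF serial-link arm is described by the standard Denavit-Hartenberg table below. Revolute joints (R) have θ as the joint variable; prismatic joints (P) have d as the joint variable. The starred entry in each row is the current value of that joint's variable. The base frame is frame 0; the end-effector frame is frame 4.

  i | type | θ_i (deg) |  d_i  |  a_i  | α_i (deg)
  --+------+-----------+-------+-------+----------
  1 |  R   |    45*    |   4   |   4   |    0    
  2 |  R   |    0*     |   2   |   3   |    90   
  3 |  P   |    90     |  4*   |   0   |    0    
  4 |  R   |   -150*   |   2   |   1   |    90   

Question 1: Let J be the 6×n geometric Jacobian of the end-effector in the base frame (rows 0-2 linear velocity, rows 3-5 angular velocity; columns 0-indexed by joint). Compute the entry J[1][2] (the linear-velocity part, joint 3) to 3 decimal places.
-0.707

prismatic axis z_2 = (0.7071,-0.7071,0.0000)
J_v[:, 2] = z_2; J_ω[:, 2] = (0,0,0)
entry J[1][2] = -0.7071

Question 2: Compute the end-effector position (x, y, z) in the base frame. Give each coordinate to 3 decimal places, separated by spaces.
9.546 1.061 5.134

after link 1: o_1 = (2.8284, 2.8284, 4.0000)
after link 2: o_2 = (4.9497, 4.9497, 6.0000)
after link 3: o_3 = (7.7782, 2.1213, 6.0000)
after link 4: o_4 = (9.5459, 1.0607, 5.1340)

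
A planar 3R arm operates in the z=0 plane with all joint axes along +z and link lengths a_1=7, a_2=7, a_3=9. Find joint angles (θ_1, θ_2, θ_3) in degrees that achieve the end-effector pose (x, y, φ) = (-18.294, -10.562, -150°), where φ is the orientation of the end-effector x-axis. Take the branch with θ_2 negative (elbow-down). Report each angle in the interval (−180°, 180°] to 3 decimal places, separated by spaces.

wrist centre = target − a_3·(cos φ, sin φ) = (-10.4998, -6.0620)
cos θ_2 = (146.9930−7²−7²)/(2·7·7) = 0.4999; θ_2 = -60.0047° (elbow-down)
β = atan2(-6.0620,-10.4998) = -150.0002°; ψ = atan2(-6.0625,10.4995) = -30.0023°
θ_1 = β − ψ = -119.9978°
θ_3 = φ − θ_1 − θ_2 = 30.0025° (wrapped to (-180°,180°])

-119.998 -60.005 30.003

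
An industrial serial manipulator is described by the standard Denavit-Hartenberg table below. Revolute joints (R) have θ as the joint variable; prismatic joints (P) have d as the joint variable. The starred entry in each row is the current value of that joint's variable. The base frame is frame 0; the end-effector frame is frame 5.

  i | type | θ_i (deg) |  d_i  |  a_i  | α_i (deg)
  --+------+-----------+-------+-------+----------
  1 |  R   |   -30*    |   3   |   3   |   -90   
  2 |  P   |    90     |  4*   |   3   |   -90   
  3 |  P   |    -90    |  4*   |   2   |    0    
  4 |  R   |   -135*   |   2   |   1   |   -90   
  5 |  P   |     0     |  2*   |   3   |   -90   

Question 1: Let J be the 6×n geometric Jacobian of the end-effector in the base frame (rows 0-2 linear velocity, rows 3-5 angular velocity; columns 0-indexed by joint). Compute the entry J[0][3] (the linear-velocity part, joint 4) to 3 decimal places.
2.121

axis z_3 = (-0.8660,0.5000,-0.0000); lever o_n−o_3 = (-2.4392,-0.2247,4.2426)
cross product → J_v[:, 3] = (2.1213,3.6742,1.4142)
J_ω[:, 3] = z_3
entry J[0][3] = 2.1213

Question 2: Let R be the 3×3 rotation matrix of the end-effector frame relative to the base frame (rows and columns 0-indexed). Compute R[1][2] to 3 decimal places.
End-effector z-axis (col 2 of R) = (0.8660,-0.5000,0.0000)
R[1][2] = -0.5000

-0.500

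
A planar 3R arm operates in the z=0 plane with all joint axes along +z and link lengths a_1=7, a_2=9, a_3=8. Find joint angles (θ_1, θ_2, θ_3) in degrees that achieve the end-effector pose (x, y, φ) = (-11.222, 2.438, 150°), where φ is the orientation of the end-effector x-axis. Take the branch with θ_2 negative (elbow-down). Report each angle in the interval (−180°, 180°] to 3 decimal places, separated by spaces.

-59.995 -150.004 -0.001

wrist centre = target − a_3·(cos φ, sin φ) = (-4.2938, -1.5620)
cos θ_2 = (20.8765−7²−9²)/(2·7·9) = -0.8661; θ_2 = -150.0039° (elbow-down)
β = atan2(-1.5620,-4.2938) = -160.0096°; ψ = atan2(-4.4995,-0.7945) = -100.0143°
θ_1 = β − ψ = -59.9953°
θ_3 = φ − θ_1 − θ_2 = -0.0008° (wrapped to (-180°,180°])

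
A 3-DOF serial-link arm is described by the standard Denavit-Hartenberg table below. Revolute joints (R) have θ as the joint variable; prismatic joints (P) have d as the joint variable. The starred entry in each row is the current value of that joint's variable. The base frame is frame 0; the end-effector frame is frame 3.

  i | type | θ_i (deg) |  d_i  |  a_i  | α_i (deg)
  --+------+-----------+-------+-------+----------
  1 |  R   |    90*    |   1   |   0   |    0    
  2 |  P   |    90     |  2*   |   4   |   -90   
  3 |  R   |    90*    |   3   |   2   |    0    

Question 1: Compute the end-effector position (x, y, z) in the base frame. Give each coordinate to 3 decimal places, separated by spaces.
-4.000 -3.000 1.000

after link 1: o_1 = (0.0000, 0.0000, 1.0000)
after link 2: o_2 = (-4.0000, 0.0000, 3.0000)
after link 3: o_3 = (-4.0000, -3.0000, 1.0000)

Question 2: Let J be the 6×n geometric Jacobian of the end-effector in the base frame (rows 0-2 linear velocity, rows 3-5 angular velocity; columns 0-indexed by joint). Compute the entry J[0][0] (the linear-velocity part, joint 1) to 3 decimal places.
axis z_0 = ẑ; lever o_n−o_0 = (-4.0000,-3.0000,1.0000)
cross product → J_v[:, 0] = (3.0000,-4.0000,0.0000)
J_ω[:, 0] = z_0
entry J[0][0] = 3.0000

3.000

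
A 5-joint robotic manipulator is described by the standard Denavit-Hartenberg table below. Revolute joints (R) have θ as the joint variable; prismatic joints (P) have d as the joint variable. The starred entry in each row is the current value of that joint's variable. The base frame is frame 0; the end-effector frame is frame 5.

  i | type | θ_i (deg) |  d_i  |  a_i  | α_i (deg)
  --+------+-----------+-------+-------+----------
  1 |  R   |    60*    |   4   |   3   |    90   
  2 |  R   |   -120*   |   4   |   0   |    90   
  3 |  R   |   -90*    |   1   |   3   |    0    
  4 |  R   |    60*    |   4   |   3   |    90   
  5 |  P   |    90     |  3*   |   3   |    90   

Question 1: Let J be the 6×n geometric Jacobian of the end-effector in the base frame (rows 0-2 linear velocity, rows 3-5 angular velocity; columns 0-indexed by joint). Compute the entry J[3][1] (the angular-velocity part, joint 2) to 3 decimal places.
axis z_1 = (0.8660,-0.5000,0.0000); lever o_n−o_1 = (-6.4216,-4.9264,3.0490)
cross product → J_v[:, 1] = (-1.5245,-2.6405,-7.4772)
J_ω[:, 1] = z_1
entry J[3][1] = 0.8660

0.866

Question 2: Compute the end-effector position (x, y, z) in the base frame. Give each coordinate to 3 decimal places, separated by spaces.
-4.922 -2.328 7.049

after link 1: o_1 = (1.5000, 2.5981, 4.0000)
after link 2: o_2 = (4.9641, 0.5981, 4.0000)
after link 3: o_3 = (1.9330, 1.3481, 4.5000)
after link 4: o_4 = (-1.7476, -2.0269, 4.2500)
after link 5: o_5 = (-4.9216, -2.3284, 7.0490)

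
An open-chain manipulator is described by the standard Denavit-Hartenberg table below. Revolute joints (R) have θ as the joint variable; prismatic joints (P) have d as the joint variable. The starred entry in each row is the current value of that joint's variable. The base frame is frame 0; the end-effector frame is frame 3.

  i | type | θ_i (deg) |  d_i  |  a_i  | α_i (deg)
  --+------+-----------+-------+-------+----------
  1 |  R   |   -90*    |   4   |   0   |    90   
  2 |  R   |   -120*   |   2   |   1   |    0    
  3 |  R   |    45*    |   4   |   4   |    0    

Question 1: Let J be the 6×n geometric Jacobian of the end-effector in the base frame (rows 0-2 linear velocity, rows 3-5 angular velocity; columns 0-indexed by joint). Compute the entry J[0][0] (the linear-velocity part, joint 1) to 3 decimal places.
0.535

axis z_0 = ẑ; lever o_n−o_0 = (-6.0000,-0.5353,-0.7297)
cross product → J_v[:, 0] = (0.5353,-6.0000,0.0000)
J_ω[:, 0] = z_0
entry J[0][0] = 0.5353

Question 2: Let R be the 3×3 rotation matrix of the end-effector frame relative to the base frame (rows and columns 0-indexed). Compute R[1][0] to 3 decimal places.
End-effector x-axis (col 0 of R) = (-0.0000,-0.2588,-0.9659)
R[1][0] = -0.2588

-0.259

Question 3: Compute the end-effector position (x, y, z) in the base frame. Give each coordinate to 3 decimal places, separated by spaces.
-6.000 -0.535 -0.730

after link 1: o_1 = (0.0000, 0.0000, 4.0000)
after link 2: o_2 = (-2.0000, 0.5000, 3.1340)
after link 3: o_3 = (-6.0000, -0.5353, -0.7297)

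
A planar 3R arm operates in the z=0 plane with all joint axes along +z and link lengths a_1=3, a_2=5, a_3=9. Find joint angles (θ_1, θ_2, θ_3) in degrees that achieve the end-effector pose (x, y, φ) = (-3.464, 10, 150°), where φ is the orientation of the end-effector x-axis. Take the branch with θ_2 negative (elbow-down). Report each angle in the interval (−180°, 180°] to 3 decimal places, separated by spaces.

wrist centre = target − a_3·(cos φ, sin φ) = (4.3302, 5.5000)
cos θ_2 = (49.0009−3²−5²)/(2·3·5) = 0.5000; θ_2 = -59.9981° (elbow-down)
β = atan2(5.5000,4.3302) = 51.7861°; ψ = atan2(-4.3300,5.5001) = -38.2119°
θ_1 = β − ψ = 89.9981°
θ_3 = φ − θ_1 − θ_2 = 120.0000° (wrapped to (-180°,180°])

89.998 -59.998 120.000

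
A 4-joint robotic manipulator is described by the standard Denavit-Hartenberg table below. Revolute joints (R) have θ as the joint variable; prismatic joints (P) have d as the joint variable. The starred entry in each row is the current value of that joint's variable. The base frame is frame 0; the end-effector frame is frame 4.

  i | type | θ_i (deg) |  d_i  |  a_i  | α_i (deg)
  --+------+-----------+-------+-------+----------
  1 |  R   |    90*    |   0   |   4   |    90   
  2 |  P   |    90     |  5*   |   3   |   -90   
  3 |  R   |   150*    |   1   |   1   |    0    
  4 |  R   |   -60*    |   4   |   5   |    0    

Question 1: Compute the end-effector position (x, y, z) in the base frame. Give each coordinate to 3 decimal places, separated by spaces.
after link 1: o_1 = (0.0000, 4.0000, 0.0000)
after link 2: o_2 = (5.0000, 4.0000, 3.0000)
after link 3: o_3 = (4.5000, 3.0000, 2.1340)
after link 4: o_4 = (-0.5000, -1.0000, 2.1340)

-0.500 -1.000 2.134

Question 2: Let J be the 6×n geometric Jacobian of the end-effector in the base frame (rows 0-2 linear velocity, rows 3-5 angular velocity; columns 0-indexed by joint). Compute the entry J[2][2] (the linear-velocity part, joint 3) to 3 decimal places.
axis z_2 = (-0.0000,-1.0000,0.0000); lever o_n−o_2 = (-5.5000,-5.0000,-0.8660)
cross product → J_v[:, 2] = (0.8660,-0.0000,-5.5000)
J_ω[:, 2] = z_2
entry J[2][2] = -5.5000

-5.500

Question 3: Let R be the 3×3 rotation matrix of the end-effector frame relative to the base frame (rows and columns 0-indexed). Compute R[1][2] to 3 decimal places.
-1.000

End-effector z-axis (col 2 of R) = (-0.0000,-1.0000,0.0000)
R[1][2] = -1.0000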